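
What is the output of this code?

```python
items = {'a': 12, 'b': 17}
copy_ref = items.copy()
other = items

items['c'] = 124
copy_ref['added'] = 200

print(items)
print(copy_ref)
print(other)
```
{'a': 12, 'b': 17, 'c': 124}
{'a': 12, 'b': 17, 'added': 200}
{'a': 12, 'b': 17, 'c': 124}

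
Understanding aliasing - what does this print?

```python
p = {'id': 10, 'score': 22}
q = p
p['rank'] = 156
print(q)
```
{'id': 10, 'score': 22, 'rank': 156}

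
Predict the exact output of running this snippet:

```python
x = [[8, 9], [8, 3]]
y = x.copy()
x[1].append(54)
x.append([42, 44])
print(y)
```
[[8, 9], [8, 3, 54]]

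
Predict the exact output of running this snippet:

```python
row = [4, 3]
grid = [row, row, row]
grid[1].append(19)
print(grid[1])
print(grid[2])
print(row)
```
[4, 3, 19]
[4, 3, 19]
[4, 3, 19]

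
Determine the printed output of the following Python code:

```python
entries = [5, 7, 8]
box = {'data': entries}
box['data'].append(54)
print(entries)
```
[5, 7, 8, 54]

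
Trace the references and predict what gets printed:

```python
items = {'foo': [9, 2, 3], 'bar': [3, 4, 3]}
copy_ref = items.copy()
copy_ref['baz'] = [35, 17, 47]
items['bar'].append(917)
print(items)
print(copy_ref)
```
{'foo': [9, 2, 3], 'bar': [3, 4, 3, 917]}
{'foo': [9, 2, 3], 'bar': [3, 4, 3, 917], 'baz': [35, 17, 47]}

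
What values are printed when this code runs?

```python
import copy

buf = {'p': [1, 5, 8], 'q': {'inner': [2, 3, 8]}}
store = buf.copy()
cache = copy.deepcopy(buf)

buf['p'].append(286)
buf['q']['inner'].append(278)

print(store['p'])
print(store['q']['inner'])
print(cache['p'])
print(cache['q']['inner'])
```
[1, 5, 8, 286]
[2, 3, 8, 278]
[1, 5, 8]
[2, 3, 8]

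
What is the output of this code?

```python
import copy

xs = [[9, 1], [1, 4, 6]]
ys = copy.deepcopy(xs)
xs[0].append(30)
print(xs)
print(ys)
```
[[9, 1, 30], [1, 4, 6]]
[[9, 1], [1, 4, 6]]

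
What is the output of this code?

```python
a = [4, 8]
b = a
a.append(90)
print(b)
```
[4, 8, 90]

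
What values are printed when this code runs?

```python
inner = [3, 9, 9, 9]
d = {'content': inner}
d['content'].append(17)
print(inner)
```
[3, 9, 9, 9, 17]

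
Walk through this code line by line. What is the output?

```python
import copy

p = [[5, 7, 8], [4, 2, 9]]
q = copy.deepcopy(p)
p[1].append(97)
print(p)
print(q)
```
[[5, 7, 8], [4, 2, 9, 97]]
[[5, 7, 8], [4, 2, 9]]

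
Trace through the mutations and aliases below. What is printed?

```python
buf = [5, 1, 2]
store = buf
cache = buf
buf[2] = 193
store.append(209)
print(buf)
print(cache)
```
[5, 1, 193, 209]
[5, 1, 193, 209]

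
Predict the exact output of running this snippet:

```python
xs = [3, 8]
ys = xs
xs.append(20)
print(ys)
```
[3, 8, 20]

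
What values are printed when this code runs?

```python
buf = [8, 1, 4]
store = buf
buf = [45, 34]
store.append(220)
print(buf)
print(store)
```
[45, 34]
[8, 1, 4, 220]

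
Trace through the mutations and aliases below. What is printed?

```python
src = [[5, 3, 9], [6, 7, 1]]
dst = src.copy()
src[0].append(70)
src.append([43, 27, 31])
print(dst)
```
[[5, 3, 9, 70], [6, 7, 1]]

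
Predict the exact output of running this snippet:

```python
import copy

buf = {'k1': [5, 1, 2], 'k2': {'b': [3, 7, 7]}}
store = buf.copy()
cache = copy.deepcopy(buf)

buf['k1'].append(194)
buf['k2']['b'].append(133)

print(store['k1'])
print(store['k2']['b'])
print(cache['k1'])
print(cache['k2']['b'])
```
[5, 1, 2, 194]
[3, 7, 7, 133]
[5, 1, 2]
[3, 7, 7]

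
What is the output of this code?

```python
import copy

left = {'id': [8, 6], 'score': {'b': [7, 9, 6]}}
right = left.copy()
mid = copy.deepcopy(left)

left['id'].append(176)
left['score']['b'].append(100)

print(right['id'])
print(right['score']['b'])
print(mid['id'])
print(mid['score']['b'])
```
[8, 6, 176]
[7, 9, 6, 100]
[8, 6]
[7, 9, 6]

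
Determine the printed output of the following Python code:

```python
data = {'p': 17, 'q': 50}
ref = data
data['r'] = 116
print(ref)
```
{'p': 17, 'q': 50, 'r': 116}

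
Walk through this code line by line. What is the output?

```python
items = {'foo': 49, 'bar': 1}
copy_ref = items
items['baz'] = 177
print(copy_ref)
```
{'foo': 49, 'bar': 1, 'baz': 177}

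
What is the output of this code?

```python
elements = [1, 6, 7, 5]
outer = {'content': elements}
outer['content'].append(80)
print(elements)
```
[1, 6, 7, 5, 80]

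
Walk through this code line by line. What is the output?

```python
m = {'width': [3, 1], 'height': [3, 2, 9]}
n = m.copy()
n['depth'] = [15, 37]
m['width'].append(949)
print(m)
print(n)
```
{'width': [3, 1, 949], 'height': [3, 2, 9]}
{'width': [3, 1, 949], 'height': [3, 2, 9], 'depth': [15, 37]}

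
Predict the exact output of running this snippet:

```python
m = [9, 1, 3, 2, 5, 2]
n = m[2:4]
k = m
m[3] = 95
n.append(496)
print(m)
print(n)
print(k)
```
[9, 1, 3, 95, 5, 2]
[3, 2, 496]
[9, 1, 3, 95, 5, 2]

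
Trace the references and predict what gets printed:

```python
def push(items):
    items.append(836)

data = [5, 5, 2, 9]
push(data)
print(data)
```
[5, 5, 2, 9, 836]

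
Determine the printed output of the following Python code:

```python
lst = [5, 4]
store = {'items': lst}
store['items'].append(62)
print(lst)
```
[5, 4, 62]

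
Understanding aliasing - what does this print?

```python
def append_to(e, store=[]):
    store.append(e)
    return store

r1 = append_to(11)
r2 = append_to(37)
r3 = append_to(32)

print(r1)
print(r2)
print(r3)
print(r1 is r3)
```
[11, 37, 32]
[11, 37, 32]
[11, 37, 32]
True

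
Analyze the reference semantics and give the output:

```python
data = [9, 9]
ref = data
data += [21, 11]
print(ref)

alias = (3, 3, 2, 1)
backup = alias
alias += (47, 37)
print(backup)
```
[9, 9, 21, 11]
(3, 3, 2, 1)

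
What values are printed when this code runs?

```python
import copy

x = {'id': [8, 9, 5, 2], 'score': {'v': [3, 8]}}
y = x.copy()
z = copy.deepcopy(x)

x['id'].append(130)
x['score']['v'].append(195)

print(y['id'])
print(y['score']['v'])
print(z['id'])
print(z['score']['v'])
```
[8, 9, 5, 2, 130]
[3, 8, 195]
[8, 9, 5, 2]
[3, 8]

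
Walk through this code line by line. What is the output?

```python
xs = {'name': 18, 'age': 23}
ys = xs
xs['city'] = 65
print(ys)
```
{'name': 18, 'age': 23, 'city': 65}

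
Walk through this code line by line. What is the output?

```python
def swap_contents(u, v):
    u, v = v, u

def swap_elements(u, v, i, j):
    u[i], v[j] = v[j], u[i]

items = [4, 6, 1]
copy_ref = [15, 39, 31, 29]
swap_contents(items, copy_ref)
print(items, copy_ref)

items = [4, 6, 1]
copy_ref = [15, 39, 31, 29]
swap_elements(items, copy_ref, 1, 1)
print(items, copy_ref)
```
[4, 6, 1] [15, 39, 31, 29]
[4, 39, 1] [15, 6, 31, 29]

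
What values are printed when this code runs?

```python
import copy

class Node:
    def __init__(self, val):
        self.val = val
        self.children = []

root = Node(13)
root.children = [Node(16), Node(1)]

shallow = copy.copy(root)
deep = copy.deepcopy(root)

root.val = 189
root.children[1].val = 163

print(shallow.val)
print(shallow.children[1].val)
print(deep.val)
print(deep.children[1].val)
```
13
163
13
1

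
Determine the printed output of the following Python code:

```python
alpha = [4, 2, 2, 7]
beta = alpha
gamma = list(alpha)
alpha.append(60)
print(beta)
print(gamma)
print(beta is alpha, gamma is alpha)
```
[4, 2, 2, 7, 60]
[4, 2, 2, 7]
True False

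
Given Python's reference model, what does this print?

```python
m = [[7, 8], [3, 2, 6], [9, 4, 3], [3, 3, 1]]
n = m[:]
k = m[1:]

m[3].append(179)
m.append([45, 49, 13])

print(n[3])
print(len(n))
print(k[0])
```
[3, 3, 1, 179]
4
[3, 2, 6]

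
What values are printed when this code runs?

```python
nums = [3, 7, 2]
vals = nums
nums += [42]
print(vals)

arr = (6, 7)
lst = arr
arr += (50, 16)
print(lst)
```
[3, 7, 2, 42]
(6, 7)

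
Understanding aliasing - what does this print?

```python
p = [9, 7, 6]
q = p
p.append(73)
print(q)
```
[9, 7, 6, 73]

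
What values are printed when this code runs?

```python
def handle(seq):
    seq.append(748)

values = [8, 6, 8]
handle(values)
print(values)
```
[8, 6, 8, 748]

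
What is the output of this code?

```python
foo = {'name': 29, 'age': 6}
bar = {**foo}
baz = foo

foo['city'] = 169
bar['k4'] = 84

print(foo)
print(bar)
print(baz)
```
{'name': 29, 'age': 6, 'city': 169}
{'name': 29, 'age': 6, 'k4': 84}
{'name': 29, 'age': 6, 'city': 169}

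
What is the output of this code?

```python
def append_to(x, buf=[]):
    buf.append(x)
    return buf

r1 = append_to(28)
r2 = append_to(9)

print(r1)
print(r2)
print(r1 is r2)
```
[28, 9]
[28, 9]
True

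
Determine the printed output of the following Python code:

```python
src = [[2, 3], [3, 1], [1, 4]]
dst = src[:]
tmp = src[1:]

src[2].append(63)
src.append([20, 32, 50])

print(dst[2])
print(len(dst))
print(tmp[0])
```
[1, 4, 63]
3
[3, 1]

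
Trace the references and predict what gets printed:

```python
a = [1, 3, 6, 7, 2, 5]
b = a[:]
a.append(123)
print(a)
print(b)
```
[1, 3, 6, 7, 2, 5, 123]
[1, 3, 6, 7, 2, 5]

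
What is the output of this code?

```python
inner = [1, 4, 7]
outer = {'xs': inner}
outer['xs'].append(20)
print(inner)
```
[1, 4, 7, 20]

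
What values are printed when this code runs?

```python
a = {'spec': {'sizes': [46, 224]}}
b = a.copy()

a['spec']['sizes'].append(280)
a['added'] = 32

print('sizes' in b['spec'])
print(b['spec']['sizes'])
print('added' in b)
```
True
[46, 224, 280]
False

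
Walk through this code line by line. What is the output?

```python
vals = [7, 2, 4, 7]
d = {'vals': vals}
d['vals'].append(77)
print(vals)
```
[7, 2, 4, 7, 77]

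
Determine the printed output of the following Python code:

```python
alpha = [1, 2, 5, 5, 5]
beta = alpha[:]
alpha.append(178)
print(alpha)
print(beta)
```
[1, 2, 5, 5, 5, 178]
[1, 2, 5, 5, 5]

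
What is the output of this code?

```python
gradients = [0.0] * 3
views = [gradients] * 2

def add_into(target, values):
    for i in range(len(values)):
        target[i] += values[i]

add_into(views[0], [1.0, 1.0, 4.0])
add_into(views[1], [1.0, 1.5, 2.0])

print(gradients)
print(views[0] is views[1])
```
[2.0, 2.5, 6.0]
True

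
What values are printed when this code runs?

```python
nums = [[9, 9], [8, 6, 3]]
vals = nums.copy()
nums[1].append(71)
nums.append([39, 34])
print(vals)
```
[[9, 9], [8, 6, 3, 71]]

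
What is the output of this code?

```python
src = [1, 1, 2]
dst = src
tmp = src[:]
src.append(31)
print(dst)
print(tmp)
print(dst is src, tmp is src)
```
[1, 1, 2, 31]
[1, 1, 2]
True False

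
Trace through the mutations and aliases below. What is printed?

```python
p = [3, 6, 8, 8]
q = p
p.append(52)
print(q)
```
[3, 6, 8, 8, 52]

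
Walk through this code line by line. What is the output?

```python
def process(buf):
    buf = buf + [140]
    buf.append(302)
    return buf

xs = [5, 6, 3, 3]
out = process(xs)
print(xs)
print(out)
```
[5, 6, 3, 3]
[5, 6, 3, 3, 140, 302]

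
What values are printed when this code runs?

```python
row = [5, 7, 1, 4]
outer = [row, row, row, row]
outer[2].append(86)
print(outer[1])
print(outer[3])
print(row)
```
[5, 7, 1, 4, 86]
[5, 7, 1, 4, 86]
[5, 7, 1, 4, 86]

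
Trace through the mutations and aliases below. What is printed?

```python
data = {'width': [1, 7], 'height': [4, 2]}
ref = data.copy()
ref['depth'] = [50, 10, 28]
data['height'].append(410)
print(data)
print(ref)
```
{'width': [1, 7], 'height': [4, 2, 410]}
{'width': [1, 7], 'height': [4, 2, 410], 'depth': [50, 10, 28]}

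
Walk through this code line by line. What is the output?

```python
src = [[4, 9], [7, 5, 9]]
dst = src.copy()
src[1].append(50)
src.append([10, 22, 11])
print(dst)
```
[[4, 9], [7, 5, 9, 50]]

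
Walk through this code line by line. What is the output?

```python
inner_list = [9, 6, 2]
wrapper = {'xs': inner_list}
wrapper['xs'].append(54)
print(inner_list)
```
[9, 6, 2, 54]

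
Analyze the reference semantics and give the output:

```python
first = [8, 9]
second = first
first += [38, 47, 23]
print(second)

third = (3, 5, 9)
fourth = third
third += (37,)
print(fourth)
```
[8, 9, 38, 47, 23]
(3, 5, 9)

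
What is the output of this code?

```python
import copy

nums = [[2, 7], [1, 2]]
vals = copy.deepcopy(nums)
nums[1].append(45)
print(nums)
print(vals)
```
[[2, 7], [1, 2, 45]]
[[2, 7], [1, 2]]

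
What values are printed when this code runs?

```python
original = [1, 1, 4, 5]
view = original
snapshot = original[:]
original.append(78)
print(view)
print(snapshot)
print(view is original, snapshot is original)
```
[1, 1, 4, 5, 78]
[1, 1, 4, 5]
True False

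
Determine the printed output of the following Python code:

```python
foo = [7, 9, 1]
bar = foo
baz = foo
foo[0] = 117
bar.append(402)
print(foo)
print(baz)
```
[117, 9, 1, 402]
[117, 9, 1, 402]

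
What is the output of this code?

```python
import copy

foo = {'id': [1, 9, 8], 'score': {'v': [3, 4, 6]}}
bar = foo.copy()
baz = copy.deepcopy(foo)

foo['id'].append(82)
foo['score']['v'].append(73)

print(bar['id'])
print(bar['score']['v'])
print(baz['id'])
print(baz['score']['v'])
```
[1, 9, 8, 82]
[3, 4, 6, 73]
[1, 9, 8]
[3, 4, 6]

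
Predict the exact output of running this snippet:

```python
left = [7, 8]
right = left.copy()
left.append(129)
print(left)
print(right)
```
[7, 8, 129]
[7, 8]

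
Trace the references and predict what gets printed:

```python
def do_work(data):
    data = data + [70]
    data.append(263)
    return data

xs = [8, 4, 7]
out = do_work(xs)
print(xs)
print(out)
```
[8, 4, 7]
[8, 4, 7, 70, 263]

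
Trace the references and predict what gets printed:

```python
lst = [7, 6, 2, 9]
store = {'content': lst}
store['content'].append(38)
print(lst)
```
[7, 6, 2, 9, 38]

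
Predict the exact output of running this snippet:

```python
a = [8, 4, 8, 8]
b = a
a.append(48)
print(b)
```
[8, 4, 8, 8, 48]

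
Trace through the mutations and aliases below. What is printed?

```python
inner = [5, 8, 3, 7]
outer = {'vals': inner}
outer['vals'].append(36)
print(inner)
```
[5, 8, 3, 7, 36]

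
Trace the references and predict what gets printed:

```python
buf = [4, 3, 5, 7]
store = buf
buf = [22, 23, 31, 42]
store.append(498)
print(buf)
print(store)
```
[22, 23, 31, 42]
[4, 3, 5, 7, 498]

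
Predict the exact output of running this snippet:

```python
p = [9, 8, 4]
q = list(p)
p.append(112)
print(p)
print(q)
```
[9, 8, 4, 112]
[9, 8, 4]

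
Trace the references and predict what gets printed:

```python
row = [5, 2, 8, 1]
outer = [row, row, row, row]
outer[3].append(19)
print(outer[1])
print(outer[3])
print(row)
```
[5, 2, 8, 1, 19]
[5, 2, 8, 1, 19]
[5, 2, 8, 1, 19]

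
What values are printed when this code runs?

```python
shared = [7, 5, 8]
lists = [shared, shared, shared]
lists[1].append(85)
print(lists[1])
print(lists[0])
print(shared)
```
[7, 5, 8, 85]
[7, 5, 8, 85]
[7, 5, 8, 85]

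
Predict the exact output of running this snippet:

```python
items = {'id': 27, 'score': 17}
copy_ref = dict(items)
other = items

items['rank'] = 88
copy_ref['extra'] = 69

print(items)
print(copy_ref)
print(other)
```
{'id': 27, 'score': 17, 'rank': 88}
{'id': 27, 'score': 17, 'extra': 69}
{'id': 27, 'score': 17, 'rank': 88}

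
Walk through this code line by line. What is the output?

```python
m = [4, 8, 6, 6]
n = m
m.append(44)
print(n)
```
[4, 8, 6, 6, 44]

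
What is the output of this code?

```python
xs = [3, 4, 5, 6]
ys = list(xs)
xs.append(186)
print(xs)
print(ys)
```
[3, 4, 5, 6, 186]
[3, 4, 5, 6]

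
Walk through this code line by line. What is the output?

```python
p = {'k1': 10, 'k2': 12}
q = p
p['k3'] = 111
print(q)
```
{'k1': 10, 'k2': 12, 'k3': 111}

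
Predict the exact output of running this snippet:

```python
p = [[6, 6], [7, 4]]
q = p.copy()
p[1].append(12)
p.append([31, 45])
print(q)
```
[[6, 6], [7, 4, 12]]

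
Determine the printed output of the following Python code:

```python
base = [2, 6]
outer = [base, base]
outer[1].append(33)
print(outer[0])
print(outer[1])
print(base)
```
[2, 6, 33]
[2, 6, 33]
[2, 6, 33]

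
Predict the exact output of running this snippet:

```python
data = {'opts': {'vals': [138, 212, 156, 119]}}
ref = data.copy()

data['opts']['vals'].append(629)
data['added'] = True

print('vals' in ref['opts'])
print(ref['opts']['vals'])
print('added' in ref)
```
True
[138, 212, 156, 119, 629]
False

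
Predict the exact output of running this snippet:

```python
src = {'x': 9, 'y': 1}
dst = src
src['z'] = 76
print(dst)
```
{'x': 9, 'y': 1, 'z': 76}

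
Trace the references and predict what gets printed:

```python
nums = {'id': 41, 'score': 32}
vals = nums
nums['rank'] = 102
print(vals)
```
{'id': 41, 'score': 32, 'rank': 102}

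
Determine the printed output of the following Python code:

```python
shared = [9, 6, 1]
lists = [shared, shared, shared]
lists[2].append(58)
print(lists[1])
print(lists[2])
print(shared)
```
[9, 6, 1, 58]
[9, 6, 1, 58]
[9, 6, 1, 58]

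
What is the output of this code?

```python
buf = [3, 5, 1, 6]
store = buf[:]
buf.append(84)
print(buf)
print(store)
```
[3, 5, 1, 6, 84]
[3, 5, 1, 6]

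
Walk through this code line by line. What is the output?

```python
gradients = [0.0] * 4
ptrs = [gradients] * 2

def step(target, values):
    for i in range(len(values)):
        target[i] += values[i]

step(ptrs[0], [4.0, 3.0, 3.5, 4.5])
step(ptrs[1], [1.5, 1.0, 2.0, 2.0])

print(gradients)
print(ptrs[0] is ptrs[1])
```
[5.5, 4.0, 5.5, 6.5]
True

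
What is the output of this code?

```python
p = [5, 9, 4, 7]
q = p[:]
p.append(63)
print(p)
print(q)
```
[5, 9, 4, 7, 63]
[5, 9, 4, 7]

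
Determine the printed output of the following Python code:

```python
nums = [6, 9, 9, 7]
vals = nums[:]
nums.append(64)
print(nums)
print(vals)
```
[6, 9, 9, 7, 64]
[6, 9, 9, 7]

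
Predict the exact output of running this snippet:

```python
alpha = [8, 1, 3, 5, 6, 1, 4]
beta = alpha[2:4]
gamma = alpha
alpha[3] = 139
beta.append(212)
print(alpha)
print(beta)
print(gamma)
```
[8, 1, 3, 139, 6, 1, 4]
[3, 5, 212]
[8, 1, 3, 139, 6, 1, 4]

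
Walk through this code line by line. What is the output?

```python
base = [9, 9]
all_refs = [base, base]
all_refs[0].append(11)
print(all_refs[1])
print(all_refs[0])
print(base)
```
[9, 9, 11]
[9, 9, 11]
[9, 9, 11]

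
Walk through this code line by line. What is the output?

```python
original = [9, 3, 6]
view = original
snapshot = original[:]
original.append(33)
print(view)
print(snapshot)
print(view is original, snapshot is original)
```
[9, 3, 6, 33]
[9, 3, 6]
True False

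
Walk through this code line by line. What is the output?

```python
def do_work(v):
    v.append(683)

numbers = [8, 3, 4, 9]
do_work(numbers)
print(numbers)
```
[8, 3, 4, 9, 683]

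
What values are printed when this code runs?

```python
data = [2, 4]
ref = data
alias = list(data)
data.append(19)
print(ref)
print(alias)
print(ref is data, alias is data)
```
[2, 4, 19]
[2, 4]
True False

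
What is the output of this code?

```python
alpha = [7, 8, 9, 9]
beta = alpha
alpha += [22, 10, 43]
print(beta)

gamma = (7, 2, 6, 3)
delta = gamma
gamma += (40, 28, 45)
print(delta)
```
[7, 8, 9, 9, 22, 10, 43]
(7, 2, 6, 3)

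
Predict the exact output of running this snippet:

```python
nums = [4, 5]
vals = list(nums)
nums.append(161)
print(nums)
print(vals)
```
[4, 5, 161]
[4, 5]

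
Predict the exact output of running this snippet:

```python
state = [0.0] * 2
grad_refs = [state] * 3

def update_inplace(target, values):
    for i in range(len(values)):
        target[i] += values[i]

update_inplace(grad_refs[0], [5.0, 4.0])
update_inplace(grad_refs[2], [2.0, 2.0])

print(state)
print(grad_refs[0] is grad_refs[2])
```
[7.0, 6.0]
True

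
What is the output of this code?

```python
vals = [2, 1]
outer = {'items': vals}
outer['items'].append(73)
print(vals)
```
[2, 1, 73]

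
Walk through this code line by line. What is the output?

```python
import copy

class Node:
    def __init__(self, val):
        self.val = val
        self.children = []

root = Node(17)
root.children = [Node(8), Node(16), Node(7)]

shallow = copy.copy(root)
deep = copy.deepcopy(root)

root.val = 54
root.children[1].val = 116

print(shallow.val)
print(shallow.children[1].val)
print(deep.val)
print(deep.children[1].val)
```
17
116
17
16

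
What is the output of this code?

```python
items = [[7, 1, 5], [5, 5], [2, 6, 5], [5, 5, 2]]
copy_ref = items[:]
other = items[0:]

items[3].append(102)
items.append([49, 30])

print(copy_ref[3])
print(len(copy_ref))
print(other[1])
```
[5, 5, 2, 102]
4
[5, 5]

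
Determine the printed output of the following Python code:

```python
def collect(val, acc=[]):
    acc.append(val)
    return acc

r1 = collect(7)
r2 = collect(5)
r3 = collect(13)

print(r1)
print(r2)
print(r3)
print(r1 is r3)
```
[7, 5, 13]
[7, 5, 13]
[7, 5, 13]
True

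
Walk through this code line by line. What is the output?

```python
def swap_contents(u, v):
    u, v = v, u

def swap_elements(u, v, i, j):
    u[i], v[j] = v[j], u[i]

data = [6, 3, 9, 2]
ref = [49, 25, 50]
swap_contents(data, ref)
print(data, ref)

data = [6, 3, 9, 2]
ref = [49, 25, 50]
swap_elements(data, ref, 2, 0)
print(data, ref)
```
[6, 3, 9, 2] [49, 25, 50]
[6, 3, 49, 2] [9, 25, 50]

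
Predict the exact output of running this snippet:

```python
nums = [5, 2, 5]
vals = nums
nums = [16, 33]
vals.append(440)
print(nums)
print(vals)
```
[16, 33]
[5, 2, 5, 440]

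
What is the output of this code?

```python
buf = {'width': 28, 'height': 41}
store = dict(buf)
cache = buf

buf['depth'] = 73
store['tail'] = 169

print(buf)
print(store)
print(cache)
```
{'width': 28, 'height': 41, 'depth': 73}
{'width': 28, 'height': 41, 'tail': 169}
{'width': 28, 'height': 41, 'depth': 73}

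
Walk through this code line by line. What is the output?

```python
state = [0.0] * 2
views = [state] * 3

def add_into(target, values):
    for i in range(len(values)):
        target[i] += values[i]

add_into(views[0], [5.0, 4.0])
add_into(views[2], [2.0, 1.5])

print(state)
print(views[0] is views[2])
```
[7.0, 5.5]
True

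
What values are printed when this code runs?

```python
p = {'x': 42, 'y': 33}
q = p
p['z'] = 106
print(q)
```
{'x': 42, 'y': 33, 'z': 106}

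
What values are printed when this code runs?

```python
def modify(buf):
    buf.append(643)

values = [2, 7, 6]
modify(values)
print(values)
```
[2, 7, 6, 643]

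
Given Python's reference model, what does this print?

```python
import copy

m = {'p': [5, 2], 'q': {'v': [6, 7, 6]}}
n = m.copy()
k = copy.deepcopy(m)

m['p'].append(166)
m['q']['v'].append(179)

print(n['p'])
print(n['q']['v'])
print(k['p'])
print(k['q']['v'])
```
[5, 2, 166]
[6, 7, 6, 179]
[5, 2]
[6, 7, 6]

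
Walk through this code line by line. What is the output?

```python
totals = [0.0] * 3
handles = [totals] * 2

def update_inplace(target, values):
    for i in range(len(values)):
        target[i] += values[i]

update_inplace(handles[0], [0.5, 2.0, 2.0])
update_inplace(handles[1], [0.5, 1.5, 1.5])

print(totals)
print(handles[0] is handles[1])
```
[1.0, 3.5, 3.5]
True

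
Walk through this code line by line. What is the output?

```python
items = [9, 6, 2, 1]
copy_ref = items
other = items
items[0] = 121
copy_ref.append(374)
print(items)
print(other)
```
[121, 6, 2, 1, 374]
[121, 6, 2, 1, 374]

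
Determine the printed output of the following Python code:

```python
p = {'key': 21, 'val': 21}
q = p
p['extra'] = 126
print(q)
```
{'key': 21, 'val': 21, 'extra': 126}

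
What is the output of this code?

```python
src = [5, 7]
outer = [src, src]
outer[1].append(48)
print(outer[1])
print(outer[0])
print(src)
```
[5, 7, 48]
[5, 7, 48]
[5, 7, 48]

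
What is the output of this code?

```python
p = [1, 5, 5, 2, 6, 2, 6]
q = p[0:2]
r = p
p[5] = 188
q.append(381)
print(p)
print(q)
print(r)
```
[1, 5, 5, 2, 6, 188, 6]
[1, 5, 381]
[1, 5, 5, 2, 6, 188, 6]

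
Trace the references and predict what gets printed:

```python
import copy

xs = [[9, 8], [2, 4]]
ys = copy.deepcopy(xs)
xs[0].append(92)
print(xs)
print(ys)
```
[[9, 8, 92], [2, 4]]
[[9, 8], [2, 4]]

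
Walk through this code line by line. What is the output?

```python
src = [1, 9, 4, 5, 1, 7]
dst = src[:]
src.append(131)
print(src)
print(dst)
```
[1, 9, 4, 5, 1, 7, 131]
[1, 9, 4, 5, 1, 7]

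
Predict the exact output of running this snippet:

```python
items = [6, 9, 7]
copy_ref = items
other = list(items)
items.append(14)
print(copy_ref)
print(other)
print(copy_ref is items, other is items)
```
[6, 9, 7, 14]
[6, 9, 7]
True False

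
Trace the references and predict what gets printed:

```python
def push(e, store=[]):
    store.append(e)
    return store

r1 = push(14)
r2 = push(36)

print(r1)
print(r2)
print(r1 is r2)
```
[14, 36]
[14, 36]
True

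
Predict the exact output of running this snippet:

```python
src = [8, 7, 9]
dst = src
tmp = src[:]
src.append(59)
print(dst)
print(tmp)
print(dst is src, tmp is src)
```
[8, 7, 9, 59]
[8, 7, 9]
True False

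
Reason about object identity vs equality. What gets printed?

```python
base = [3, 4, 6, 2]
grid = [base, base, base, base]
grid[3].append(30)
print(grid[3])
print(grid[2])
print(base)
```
[3, 4, 6, 2, 30]
[3, 4, 6, 2, 30]
[3, 4, 6, 2, 30]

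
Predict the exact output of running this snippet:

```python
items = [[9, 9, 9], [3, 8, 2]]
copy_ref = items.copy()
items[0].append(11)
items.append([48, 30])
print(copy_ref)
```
[[9, 9, 9, 11], [3, 8, 2]]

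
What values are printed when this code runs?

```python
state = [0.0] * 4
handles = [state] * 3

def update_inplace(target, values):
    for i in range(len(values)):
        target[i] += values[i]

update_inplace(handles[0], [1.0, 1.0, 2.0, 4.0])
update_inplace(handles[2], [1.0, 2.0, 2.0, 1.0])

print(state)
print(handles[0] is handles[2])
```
[2.0, 3.0, 4.0, 5.0]
True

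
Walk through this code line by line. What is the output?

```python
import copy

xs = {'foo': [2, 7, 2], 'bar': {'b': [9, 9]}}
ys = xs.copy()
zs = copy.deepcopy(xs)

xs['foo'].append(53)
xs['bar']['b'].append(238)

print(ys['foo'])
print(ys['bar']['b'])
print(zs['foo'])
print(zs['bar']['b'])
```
[2, 7, 2, 53]
[9, 9, 238]
[2, 7, 2]
[9, 9]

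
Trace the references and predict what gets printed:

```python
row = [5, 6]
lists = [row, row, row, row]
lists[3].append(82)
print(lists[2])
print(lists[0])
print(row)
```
[5, 6, 82]
[5, 6, 82]
[5, 6, 82]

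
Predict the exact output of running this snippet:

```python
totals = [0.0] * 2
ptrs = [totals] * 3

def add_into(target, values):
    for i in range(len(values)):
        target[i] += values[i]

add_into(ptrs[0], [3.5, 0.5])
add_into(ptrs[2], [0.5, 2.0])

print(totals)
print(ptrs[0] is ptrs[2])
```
[4.0, 2.5]
True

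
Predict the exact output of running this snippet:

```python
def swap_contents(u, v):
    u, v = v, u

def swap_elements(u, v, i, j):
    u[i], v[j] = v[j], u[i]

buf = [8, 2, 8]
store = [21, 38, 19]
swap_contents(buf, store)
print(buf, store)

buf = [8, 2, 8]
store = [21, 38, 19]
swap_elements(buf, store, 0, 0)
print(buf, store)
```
[8, 2, 8] [21, 38, 19]
[21, 2, 8] [8, 38, 19]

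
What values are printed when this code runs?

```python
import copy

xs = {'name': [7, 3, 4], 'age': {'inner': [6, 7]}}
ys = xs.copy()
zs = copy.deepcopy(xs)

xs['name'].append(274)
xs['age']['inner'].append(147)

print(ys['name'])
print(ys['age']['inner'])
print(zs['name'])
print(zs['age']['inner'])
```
[7, 3, 4, 274]
[6, 7, 147]
[7, 3, 4]
[6, 7]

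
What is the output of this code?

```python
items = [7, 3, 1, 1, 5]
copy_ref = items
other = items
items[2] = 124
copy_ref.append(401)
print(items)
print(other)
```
[7, 3, 124, 1, 5, 401]
[7, 3, 124, 1, 5, 401]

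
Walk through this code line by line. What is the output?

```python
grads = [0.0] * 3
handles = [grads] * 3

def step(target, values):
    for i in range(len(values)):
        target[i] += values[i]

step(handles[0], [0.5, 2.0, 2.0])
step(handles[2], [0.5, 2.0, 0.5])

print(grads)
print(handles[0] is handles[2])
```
[1.0, 4.0, 2.5]
True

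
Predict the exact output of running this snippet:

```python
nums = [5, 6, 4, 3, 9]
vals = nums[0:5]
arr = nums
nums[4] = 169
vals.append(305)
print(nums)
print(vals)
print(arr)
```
[5, 6, 4, 3, 169]
[5, 6, 4, 3, 9, 305]
[5, 6, 4, 3, 169]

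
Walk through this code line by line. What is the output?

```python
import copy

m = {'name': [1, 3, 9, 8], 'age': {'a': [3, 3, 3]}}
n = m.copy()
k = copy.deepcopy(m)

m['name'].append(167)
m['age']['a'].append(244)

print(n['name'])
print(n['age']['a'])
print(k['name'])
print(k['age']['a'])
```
[1, 3, 9, 8, 167]
[3, 3, 3, 244]
[1, 3, 9, 8]
[3, 3, 3]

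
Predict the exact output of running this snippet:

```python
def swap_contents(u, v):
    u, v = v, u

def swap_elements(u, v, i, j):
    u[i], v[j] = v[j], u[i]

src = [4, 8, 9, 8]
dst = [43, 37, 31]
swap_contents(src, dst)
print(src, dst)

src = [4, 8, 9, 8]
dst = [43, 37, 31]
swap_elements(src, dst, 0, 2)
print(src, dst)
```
[4, 8, 9, 8] [43, 37, 31]
[31, 8, 9, 8] [43, 37, 4]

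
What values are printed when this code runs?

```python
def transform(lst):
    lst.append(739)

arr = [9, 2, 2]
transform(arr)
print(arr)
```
[9, 2, 2, 739]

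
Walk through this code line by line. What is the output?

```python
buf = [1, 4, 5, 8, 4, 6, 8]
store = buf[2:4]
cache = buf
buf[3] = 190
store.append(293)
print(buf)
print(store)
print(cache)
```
[1, 4, 5, 190, 4, 6, 8]
[5, 8, 293]
[1, 4, 5, 190, 4, 6, 8]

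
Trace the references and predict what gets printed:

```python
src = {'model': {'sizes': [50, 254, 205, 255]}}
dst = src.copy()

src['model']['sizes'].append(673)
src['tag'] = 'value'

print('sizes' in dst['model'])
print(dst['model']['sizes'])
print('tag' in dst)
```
True
[50, 254, 205, 255, 673]
False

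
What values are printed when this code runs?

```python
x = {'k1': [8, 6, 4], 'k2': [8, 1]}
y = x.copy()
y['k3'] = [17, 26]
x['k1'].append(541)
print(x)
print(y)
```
{'k1': [8, 6, 4, 541], 'k2': [8, 1]}
{'k1': [8, 6, 4, 541], 'k2': [8, 1], 'k3': [17, 26]}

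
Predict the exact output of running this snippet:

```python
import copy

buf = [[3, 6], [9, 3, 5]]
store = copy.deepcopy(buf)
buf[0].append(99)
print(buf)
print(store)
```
[[3, 6, 99], [9, 3, 5]]
[[3, 6], [9, 3, 5]]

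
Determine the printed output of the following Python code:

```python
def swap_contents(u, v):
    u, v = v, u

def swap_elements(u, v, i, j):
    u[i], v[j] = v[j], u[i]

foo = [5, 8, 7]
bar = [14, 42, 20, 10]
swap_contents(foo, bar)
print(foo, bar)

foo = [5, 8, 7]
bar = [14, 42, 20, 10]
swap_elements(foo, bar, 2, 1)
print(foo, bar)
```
[5, 8, 7] [14, 42, 20, 10]
[5, 8, 42] [14, 7, 20, 10]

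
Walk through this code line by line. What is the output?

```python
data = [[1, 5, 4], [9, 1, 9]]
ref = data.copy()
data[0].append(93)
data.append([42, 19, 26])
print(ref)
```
[[1, 5, 4, 93], [9, 1, 9]]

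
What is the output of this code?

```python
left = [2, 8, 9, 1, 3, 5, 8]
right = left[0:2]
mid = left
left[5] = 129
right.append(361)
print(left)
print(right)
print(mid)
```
[2, 8, 9, 1, 3, 129, 8]
[2, 8, 361]
[2, 8, 9, 1, 3, 129, 8]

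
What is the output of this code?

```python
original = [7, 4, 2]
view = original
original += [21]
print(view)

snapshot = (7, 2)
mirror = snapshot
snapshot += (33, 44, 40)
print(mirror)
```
[7, 4, 2, 21]
(7, 2)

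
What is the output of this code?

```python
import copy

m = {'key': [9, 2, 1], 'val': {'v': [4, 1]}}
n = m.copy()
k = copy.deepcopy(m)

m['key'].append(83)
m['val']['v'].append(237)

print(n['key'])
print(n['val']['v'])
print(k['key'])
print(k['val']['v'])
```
[9, 2, 1, 83]
[4, 1, 237]
[9, 2, 1]
[4, 1]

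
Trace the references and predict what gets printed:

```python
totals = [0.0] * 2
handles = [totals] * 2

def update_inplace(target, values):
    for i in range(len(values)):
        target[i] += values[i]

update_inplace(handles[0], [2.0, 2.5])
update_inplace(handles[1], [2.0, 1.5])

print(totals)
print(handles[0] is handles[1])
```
[4.0, 4.0]
True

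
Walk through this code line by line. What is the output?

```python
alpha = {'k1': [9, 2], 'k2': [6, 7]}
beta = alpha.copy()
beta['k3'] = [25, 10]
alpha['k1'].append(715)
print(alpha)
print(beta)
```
{'k1': [9, 2, 715], 'k2': [6, 7]}
{'k1': [9, 2, 715], 'k2': [6, 7], 'k3': [25, 10]}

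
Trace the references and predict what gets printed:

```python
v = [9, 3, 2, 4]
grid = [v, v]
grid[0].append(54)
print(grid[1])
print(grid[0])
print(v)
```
[9, 3, 2, 4, 54]
[9, 3, 2, 4, 54]
[9, 3, 2, 4, 54]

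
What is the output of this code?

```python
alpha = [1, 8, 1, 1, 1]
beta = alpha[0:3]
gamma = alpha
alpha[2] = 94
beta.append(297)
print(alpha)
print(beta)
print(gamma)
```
[1, 8, 94, 1, 1]
[1, 8, 1, 297]
[1, 8, 94, 1, 1]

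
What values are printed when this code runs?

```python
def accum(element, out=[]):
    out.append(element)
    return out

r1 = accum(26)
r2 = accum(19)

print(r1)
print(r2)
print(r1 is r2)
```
[26, 19]
[26, 19]
True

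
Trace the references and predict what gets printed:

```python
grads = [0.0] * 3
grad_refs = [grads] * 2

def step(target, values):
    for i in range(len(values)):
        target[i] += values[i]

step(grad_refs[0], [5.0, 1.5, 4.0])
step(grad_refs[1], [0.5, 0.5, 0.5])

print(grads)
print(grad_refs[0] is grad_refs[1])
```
[5.5, 2.0, 4.5]
True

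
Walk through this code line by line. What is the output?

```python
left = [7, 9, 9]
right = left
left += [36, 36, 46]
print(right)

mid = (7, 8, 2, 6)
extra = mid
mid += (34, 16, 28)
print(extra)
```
[7, 9, 9, 36, 36, 46]
(7, 8, 2, 6)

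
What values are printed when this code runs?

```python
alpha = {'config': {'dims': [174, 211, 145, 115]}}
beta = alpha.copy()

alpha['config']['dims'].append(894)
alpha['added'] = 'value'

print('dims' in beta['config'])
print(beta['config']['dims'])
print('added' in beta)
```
True
[174, 211, 145, 115, 894]
False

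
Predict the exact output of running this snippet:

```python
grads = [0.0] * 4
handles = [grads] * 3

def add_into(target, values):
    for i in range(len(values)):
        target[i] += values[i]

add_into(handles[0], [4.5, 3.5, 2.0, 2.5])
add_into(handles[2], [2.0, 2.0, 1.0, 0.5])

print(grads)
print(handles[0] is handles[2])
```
[6.5, 5.5, 3.0, 3.0]
True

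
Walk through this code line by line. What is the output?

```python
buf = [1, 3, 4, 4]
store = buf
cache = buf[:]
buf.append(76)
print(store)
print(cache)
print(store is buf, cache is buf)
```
[1, 3, 4, 4, 76]
[1, 3, 4, 4]
True False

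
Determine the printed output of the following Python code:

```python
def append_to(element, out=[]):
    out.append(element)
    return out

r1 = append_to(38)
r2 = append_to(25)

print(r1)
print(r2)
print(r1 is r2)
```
[38, 25]
[38, 25]
True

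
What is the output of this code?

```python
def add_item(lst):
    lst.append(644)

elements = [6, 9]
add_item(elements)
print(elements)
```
[6, 9, 644]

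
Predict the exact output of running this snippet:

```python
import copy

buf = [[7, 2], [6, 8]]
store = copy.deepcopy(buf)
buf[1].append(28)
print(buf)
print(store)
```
[[7, 2], [6, 8, 28]]
[[7, 2], [6, 8]]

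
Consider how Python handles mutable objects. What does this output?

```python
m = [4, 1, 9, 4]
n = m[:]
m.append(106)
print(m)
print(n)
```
[4, 1, 9, 4, 106]
[4, 1, 9, 4]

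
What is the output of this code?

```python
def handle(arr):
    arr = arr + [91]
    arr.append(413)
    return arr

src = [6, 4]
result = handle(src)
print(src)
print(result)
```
[6, 4]
[6, 4, 91, 413]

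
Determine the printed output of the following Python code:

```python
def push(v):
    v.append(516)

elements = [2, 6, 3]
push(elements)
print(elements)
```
[2, 6, 3, 516]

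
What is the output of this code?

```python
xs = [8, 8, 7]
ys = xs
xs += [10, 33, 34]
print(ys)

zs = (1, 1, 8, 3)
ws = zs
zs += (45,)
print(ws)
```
[8, 8, 7, 10, 33, 34]
(1, 1, 8, 3)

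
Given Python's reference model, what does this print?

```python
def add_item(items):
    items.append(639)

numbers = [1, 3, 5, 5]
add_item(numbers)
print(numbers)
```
[1, 3, 5, 5, 639]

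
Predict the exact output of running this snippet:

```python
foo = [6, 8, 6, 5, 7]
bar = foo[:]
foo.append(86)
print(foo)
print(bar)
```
[6, 8, 6, 5, 7, 86]
[6, 8, 6, 5, 7]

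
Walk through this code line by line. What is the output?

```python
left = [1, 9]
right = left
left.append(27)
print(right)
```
[1, 9, 27]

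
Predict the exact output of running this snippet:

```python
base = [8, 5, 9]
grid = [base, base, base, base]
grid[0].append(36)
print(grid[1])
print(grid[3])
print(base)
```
[8, 5, 9, 36]
[8, 5, 9, 36]
[8, 5, 9, 36]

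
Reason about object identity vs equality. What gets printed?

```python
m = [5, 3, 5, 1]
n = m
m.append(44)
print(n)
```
[5, 3, 5, 1, 44]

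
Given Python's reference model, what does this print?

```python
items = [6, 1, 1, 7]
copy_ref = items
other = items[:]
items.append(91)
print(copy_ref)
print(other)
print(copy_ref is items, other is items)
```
[6, 1, 1, 7, 91]
[6, 1, 1, 7]
True False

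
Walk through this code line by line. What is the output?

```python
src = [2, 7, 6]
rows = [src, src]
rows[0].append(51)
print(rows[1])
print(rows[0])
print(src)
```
[2, 7, 6, 51]
[2, 7, 6, 51]
[2, 7, 6, 51]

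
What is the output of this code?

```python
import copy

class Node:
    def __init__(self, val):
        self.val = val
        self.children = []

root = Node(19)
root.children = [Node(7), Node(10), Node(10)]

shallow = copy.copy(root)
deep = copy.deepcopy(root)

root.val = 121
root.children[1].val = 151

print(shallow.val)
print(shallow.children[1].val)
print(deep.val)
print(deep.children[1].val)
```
19
151
19
10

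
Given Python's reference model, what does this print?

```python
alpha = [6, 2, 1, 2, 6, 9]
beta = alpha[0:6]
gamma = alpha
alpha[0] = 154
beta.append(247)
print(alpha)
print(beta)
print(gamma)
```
[154, 2, 1, 2, 6, 9]
[6, 2, 1, 2, 6, 9, 247]
[154, 2, 1, 2, 6, 9]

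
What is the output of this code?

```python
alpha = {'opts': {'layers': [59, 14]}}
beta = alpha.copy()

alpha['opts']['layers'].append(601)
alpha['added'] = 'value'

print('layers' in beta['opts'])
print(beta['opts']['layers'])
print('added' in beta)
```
True
[59, 14, 601]
False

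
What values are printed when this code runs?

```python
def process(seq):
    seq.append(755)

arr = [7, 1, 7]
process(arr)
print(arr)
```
[7, 1, 7, 755]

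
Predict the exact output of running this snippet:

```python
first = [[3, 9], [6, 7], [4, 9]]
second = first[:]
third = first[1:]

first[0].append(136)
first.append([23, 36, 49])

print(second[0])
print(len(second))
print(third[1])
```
[3, 9, 136]
3
[4, 9]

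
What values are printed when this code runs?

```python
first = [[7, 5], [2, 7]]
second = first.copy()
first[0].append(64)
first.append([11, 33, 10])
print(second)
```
[[7, 5, 64], [2, 7]]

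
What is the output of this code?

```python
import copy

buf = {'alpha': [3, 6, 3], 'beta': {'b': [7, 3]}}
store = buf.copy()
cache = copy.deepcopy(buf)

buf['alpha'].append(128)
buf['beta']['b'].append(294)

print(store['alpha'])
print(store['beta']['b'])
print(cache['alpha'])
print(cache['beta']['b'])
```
[3, 6, 3, 128]
[7, 3, 294]
[3, 6, 3]
[7, 3]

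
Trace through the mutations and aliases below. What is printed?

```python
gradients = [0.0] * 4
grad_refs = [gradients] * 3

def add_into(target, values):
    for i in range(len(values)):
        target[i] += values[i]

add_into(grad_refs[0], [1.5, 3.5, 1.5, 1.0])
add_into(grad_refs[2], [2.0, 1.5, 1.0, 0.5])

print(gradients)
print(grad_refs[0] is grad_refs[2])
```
[3.5, 5.0, 2.5, 1.5]
True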